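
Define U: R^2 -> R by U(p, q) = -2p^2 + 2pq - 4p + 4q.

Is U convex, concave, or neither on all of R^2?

U is quadratic, so its Hessian is the constant matrix H = [[-4, 2], [2, 0]].
det(H) = -4, tr(H) = -4.
det(H) < 0, so H is indefinite: neither convex nor concave.

neither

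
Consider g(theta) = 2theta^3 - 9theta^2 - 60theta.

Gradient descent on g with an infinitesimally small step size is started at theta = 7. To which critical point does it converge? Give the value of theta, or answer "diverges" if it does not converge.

g'(theta) = 6(theta - 5)(theta + 2), so g'(7) = 108.
Gradient descent moves in the -g' direction, i.e. theta is decreasing.
The nearest critical point in that direction is theta = 5, where g'' = 42 > 0 (a local minimum). The iterate converges there.

5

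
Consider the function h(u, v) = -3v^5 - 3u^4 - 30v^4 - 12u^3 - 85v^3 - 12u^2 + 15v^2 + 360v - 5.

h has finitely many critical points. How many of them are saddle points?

6

h separates as a function of u plus a function of v, so ∇h=0 decouples.
∂h/∂u = -12u(u + 1)(u + 2) = 0 at u ∈ {-2, -1, 0}; ∂h/∂v = -15(v - 1)(v + 2)(v + 3)(v + 4) = 0 at v ∈ {-4, -3, -2, 1}.
The Hessian is diagonal: diag(h_uu, h_vv). Second derivatives: h_uu(-2)=-24, h_uu(-1)=12, h_uu(0)=-24; h_vv(-4)=150, h_vv(-3)=-60, h_vv(-2)=90, h_vv(1)=-900.
Saddle points occur where the two diagonal entries have opposite signs: (-2, -4), (-2, -2), (-1, -3), (-1, 1), (0, -4), (0, -2). Count: 6.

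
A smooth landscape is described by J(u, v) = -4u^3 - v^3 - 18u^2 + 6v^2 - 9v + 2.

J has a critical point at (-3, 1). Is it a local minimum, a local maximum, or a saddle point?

The mixed partial ∂²J/∂u∂v is 0, so the Hessian at any point is diag(J_uu, J_vv) = diag(-12(2u + 3), 6(-v + 2)).
At (-3, 1): H = diag(36, 6).
Both eigenvalues are positive, so H is positive definite: a local minimum.

local minimum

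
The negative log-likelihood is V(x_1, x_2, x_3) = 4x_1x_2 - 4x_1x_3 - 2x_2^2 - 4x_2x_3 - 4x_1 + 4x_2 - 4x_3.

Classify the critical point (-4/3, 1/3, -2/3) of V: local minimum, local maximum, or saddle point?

saddle point

The Hessian is constant: H = [[0, 4, -4], [4, -4, -4], [-4, -4, 0]].
Leading principal minors: Δ₁ = 0, Δ₂ = -16, Δ₃ = 192.
The minors fit neither the all-positive nor the alternating-sign pattern, so H is indefinite: a saddle point.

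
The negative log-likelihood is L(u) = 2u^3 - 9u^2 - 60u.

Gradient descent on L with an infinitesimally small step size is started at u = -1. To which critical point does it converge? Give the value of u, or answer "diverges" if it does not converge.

5

L'(u) = 6(u - 5)(u + 2), so L'(-1) = -36.
Gradient descent moves in the -L' direction, i.e. u is increasing.
The nearest critical point in that direction is u = 5, where L'' = 42 > 0 (a local minimum). The iterate converges there.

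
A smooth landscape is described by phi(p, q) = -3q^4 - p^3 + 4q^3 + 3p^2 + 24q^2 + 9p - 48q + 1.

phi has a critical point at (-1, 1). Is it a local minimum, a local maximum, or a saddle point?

local minimum

The mixed partial ∂²phi/∂p∂q is 0, so the Hessian at any point is diag(phi_pp, phi_qq) = diag(6(-p + 1), 12(-3q^2 + 2q + 4)).
At (-1, 1): H = diag(12, 36).
Both eigenvalues are positive, so H is positive definite: a local minimum.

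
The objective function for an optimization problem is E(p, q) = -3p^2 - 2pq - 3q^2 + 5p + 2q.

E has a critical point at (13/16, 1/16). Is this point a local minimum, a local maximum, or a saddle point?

local maximum

The Hessian of E is constant: H = [[-6, -2], [-2, -6]].
det(H) = (-6)·(-6) − (-2)² = 32.
det(H) > 0 and tr(H) = -12 < 0, so H is negative definite and the point is a local maximum.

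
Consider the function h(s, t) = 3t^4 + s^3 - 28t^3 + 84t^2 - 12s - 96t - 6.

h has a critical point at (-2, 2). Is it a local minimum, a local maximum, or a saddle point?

local maximum

The mixed partial ∂²h/∂s∂t is 0, so the Hessian at any point is diag(h_ss, h_tt) = diag(6s, 12(3t^2 - 14t + 14)).
At (-2, 2): H = diag(-12, -24).
Both eigenvalues are negative, so H is negative definite: a local maximum.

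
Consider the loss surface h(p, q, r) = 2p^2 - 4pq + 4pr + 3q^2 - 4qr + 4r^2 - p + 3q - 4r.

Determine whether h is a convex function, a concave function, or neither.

convex

h is quadratic, so its Hessian is the constant matrix H = [[4, -4, 4], [-4, 6, -4], [4, -4, 8]].
Leading principal minors: 4, 8, 32.
All positive ⇒ H ≻ 0 ⇒ convex.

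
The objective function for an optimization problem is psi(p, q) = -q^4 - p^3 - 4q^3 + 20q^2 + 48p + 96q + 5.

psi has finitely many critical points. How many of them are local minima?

1

psi separates as a function of p plus a function of q, so ∇psi=0 decouples.
∂psi/∂p = -3(p - 4)(p + 4) = 0 at p ∈ {-4, 4}; ∂psi/∂q = -4(q - 3)(q + 2)(q + 4) = 0 at q ∈ {-4, -2, 3}.
The Hessian is diagonal: diag(psi_pp, psi_qq). Second derivatives: psi_pp(-4)=24, psi_pp(4)=-24; psi_qq(-4)=-56, psi_qq(-2)=40, psi_qq(3)=-140.
Local minima occur where both diagonal entries positive: (-4, -2). Count: 1.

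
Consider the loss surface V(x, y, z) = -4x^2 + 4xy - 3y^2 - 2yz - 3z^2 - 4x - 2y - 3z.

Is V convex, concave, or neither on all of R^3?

V is quadratic, so its Hessian is the constant matrix H = [[-8, 4, 0], [4, -6, -2], [0, -2, -6]].
Leading principal minors: -8, 32, -160.
Signs alternate −, +, − ⇒ H ≺ 0 ⇒ concave.

concave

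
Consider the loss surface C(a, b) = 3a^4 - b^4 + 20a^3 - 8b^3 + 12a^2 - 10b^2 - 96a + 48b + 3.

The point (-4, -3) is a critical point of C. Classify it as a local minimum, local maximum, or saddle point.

The mixed partial ∂²C/∂a∂b is 0, so the Hessian at any point is diag(C_aa, C_bb) = diag(12(3a^2 + 10a + 2), -4(3b^2 + 12b + 5)).
At (-4, -3): H = diag(120, 16).
Both eigenvalues are positive, so H is positive definite: a local minimum.

local minimum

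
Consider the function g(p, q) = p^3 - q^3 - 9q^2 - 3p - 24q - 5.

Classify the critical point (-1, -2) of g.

The mixed partial ∂²g/∂p∂q is 0, so the Hessian at any point is diag(g_pp, g_qq) = diag(6p, -6(q + 3)).
At (-1, -2): H = diag(-6, -6).
Both eigenvalues are negative, so H is negative definite: a local maximum.

local maximum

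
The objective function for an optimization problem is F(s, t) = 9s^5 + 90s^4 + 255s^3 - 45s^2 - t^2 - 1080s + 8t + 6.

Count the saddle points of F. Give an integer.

F separates as a function of s plus a function of t, so ∇F=0 decouples.
∂F/∂s = 45(s - 1)(s + 2)(s + 3)(s + 4) = 0 at s ∈ {-4, -3, -2, 1}; ∂F/∂t = -2(t - 4) = 0 at t ∈ {4}.
The Hessian is diagonal: diag(F_ss, F_tt). Second derivatives: F_ss(-4)=-450, F_ss(-3)=180, F_ss(-2)=-270, F_ss(1)=2700; F_tt(4)=-2.
Saddle points occur where the two diagonal entries have opposite signs: (-3, 4), (1, 4). Count: 2.

2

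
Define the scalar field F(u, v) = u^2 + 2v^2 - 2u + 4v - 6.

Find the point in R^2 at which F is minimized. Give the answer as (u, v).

(1, -1)

F(u,v) separates as P(u) + Q(v) − 6, so its minimum is min P + min Q − 6.
P'(u) = 2u - 2 vanishes at u ∈ {1}; Q'(v) = 4v + 4 vanishes at v ∈ {-1}.
Local minima of P (where P''>0): P(1)=-1. Local minima of Q: Q(-1)=-2.
So the global minimum of F is P(1) + Q(-1) − 6 = -1 − 2 − 6 = -9, attained at (1, -1).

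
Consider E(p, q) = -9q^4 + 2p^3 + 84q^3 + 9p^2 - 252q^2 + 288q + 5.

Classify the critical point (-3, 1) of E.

The mixed partial ∂²E/∂p∂q is 0, so the Hessian at any point is diag(E_pp, E_qq) = diag(6(2p + 3), 36(-3q^2 + 14q - 14)).
At (-3, 1): H = diag(-18, -108).
Both eigenvalues are negative, so H is negative definite: a local maximum.

local maximum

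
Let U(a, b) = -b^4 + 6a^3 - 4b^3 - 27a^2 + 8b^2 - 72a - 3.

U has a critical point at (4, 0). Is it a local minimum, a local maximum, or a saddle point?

The mixed partial ∂²U/∂a∂b is 0, so the Hessian at any point is diag(U_aa, U_bb) = diag(18(2a - 3), 4(-3b^2 - 6b + 4)).
At (4, 0): H = diag(90, 16).
Both eigenvalues are positive, so H is positive definite: a local minimum.

local minimum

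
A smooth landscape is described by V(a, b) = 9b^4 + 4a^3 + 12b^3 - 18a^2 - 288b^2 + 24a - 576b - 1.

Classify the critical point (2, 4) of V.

The mixed partial ∂²V/∂a∂b is 0, so the Hessian at any point is diag(V_aa, V_bb) = diag(12(2a - 3), 36(3b^2 + 2b - 16)).
At (2, 4): H = diag(12, 1440).
Both eigenvalues are positive, so H is positive definite: a local minimum.

local minimum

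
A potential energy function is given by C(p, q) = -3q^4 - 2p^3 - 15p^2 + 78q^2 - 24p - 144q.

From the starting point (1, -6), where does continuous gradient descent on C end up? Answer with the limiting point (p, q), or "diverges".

C is separable, so gradient descent decouples: p follows -∂C/∂p, q follows -∂C/∂q.
∂C/∂p = -6(p + 1)(p + 4); at p=1 this is -60, so p increases.
∂C/∂q = -12(q - 3)(q - 1)(q + 4); at q=-6 this is 1512, so q decreases.
The p-coordinate has no critical point in that direction and runs off to infinity.

diverges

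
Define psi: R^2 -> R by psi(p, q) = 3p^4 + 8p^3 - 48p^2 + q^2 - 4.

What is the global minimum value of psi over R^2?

psi(p,q) separates as A(p) + B(q) − 4, so its minimum is min A + min B − 4.
A'(p) = 12p(p - 2)(p + 4) vanishes at p ∈ {-4, 0, 2}; B'(q) = 2q vanishes at q ∈ {0}.
Local minima of A (where A''>0): A(-4)=-512, A(2)=-80. Local minima of B: B(0)=0.
So the global minimum of psi is A(-4) + B(0) − 4 = -512 + 0 − 4 = -516, attained at (-4, 0).

-516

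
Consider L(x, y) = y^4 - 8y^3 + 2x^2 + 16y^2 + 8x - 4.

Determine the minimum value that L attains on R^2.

L(x,y) separates as P(x) + Q(y) − 4, so its minimum is min P + min Q − 4.
P'(x) = 4x + 8 vanishes at x ∈ {-2}; Q'(y) = 4y(y - 4)(y - 2) vanishes at y ∈ {0, 2, 4}.
Local minima of P (where P''>0): P(-2)=-8. Local minima of Q: Q(0)=0, Q(4)=0.
So the global minimum of L is P(-2) + Q(0) − 4 = -8 + 0 − 4 = -12, attained at (-2, 0).

-12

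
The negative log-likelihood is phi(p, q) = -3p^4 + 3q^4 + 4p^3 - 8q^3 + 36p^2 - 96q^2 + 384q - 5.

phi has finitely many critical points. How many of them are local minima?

phi separates as a function of p plus a function of q, so ∇phi=0 decouples.
∂phi/∂p = -12p(p - 3)(p + 2) = 0 at p ∈ {-2, 0, 3}; ∂phi/∂q = 12(q - 4)(q - 2)(q + 4) = 0 at q ∈ {-4, 2, 4}.
The Hessian is diagonal: diag(phi_pp, phi_qq). Second derivatives: phi_pp(-2)=-120, phi_pp(0)=72, phi_pp(3)=-180; phi_qq(-4)=576, phi_qq(2)=-144, phi_qq(4)=192.
Local minima occur where both diagonal entries positive: (0, -4), (0, 4). Count: 2.

2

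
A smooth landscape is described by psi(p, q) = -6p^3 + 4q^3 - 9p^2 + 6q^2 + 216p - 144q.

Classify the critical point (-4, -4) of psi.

The mixed partial ∂²psi/∂p∂q is 0, so the Hessian at any point is diag(psi_pp, psi_qq) = diag(-18(2p + 1), 12(2q + 1)).
At (-4, -4): H = diag(126, -84).
The eigenvalues have opposite signs, so H is indefinite: a saddle point.

saddle point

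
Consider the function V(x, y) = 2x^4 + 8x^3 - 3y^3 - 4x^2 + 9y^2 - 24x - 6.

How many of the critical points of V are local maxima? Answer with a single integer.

1

V separates as a function of x plus a function of y, so ∇V=0 decouples.
∂V/∂x = 8(x - 1)(x + 1)(x + 3) = 0 at x ∈ {-3, -1, 1}; ∂V/∂y = -9y(y - 2) = 0 at y ∈ {0, 2}.
The Hessian is diagonal: diag(V_xx, V_yy). Second derivatives: V_xx(-3)=64, V_xx(-1)=-32, V_xx(1)=64; V_yy(0)=18, V_yy(2)=-18.
Local maxima occur where both diagonal entries negative: (-1, 2). Count: 1.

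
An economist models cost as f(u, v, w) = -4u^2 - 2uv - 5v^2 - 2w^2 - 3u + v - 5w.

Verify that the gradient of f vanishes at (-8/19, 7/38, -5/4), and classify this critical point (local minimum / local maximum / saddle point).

∇f = (-8u - 2v - 3, -2u - 10v + 1, -4w - 5); substituting (-8/19, 7/38, -5/4) gives ∇f = (0, 0, 0), so (-8/19, 7/38, -5/4) is indeed a critical point.
The Hessian is constant: H = [[-8, -2, 0], [-2, -10, 0], [0, 0, -4]].
Leading principal minors: Δ₁ = -8, Δ₂ = 76, Δ₃ = -304.
The minors alternate sign starting negative (−, +, −), so H is negative definite: a local maximum.

local maximum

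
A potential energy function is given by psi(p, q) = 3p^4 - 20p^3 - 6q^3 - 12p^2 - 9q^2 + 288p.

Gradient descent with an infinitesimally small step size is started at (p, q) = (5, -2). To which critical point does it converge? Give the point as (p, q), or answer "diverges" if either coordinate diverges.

(4, -1)

psi is separable, so gradient descent decouples: p follows -∂psi/∂p, q follows -∂psi/∂q.
∂psi/∂p = 12(p - 4)(p - 3)(p + 2); at p=5 this is 168, so p decreases.
∂psi/∂q = -18q(q + 1); at q=-2 this is -36, so q increases.
p converges to its nearest critical value 4 (a local min of the p-part); q converges to -1. The iterate converges to (4, -1).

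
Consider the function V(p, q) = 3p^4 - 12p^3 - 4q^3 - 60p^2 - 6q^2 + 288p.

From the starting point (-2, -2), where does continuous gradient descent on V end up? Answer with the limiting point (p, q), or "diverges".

V is separable, so gradient descent decouples: p follows -∂V/∂p, q follows -∂V/∂q.
∂V/∂p = 12(p - 4)(p - 2)(p + 3); at p=-2 this is 288, so p decreases.
∂V/∂q = -12q(q + 1); at q=-2 this is -24, so q increases.
p converges to its nearest critical value -3 (a local min of the p-part); q converges to -1. The iterate converges to (-3, -1).

(-3, -1)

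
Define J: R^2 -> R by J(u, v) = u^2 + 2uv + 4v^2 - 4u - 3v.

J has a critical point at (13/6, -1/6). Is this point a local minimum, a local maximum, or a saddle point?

local minimum

The Hessian of J is constant: H = [[2, 2], [2, 8]].
det(H) = 2·8 − 2² = 12.
det(H) > 0 and tr(H) = 10 > 0, so H is positive definite and the point is a local minimum.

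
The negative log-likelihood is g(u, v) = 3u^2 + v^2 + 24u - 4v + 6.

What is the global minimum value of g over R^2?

g(u,v) separates as P(u) + Q(v) + 6, so its minimum is min P + min Q + 6.
P'(u) = 6u + 24 vanishes at u ∈ {-4}; Q'(v) = 2v - 4 vanishes at v ∈ {2}.
Local minima of P (where P''>0): P(-4)=-48. Local minima of Q: Q(2)=-4.
So the global minimum of g is P(-4) + Q(2) + 6 = -48 − 4 + 6 = -46, attained at (-4, 2).

-46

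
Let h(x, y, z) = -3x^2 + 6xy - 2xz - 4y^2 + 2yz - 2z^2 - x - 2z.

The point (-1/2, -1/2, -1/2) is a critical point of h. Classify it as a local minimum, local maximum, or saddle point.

The Hessian is constant: H = [[-6, 6, -2], [6, -8, 2], [-2, 2, -4]].
Leading principal minors: Δ₁ = -6, Δ₂ = 12, Δ₃ = -40.
The minors alternate sign starting negative (−, +, −), so H is negative definite: a local maximum.

local maximum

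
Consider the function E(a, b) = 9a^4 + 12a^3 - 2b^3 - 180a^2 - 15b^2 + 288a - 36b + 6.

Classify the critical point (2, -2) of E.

The mixed partial ∂²E/∂a∂b is 0, so the Hessian at any point is diag(E_aa, E_bb) = diag(36(3a^2 + 2a - 10), -6(2b + 5)).
At (2, -2): H = diag(216, -6).
The eigenvalues have opposite signs, so H is indefinite: a saddle point.

saddle point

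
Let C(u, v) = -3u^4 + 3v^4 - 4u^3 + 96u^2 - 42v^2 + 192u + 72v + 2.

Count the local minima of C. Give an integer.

2

C separates as a function of u plus a function of v, so ∇C=0 decouples.
∂C/∂u = -12(u - 4)(u + 1)(u + 4) = 0 at u ∈ {-4, -1, 4}; ∂C/∂v = 12(v - 2)(v - 1)(v + 3) = 0 at v ∈ {-3, 1, 2}.
The Hessian is diagonal: diag(C_uu, C_vv). Second derivatives: C_uu(-4)=-288, C_uu(-1)=180, C_uu(4)=-480; C_vv(-3)=240, C_vv(1)=-48, C_vv(2)=60.
Local minima occur where both diagonal entries positive: (-1, -3), (-1, 2). Count: 2.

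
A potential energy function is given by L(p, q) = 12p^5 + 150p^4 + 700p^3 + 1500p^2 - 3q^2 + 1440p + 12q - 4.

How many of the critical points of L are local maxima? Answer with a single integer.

2

L separates as a function of p plus a function of q, so ∇L=0 decouples.
∂L/∂p = 60(p + 1)(p + 2)(p + 3)(p + 4) = 0 at p ∈ {-4, -3, -2, -1}; ∂L/∂q = -6(q - 2) = 0 at q ∈ {2}.
The Hessian is diagonal: diag(L_pp, L_qq). Second derivatives: L_pp(-4)=-360, L_pp(-3)=120, L_pp(-2)=-120, L_pp(-1)=360; L_qq(2)=-6.
Local maxima occur where both diagonal entries negative: (-4, 2), (-2, 2). Count: 2.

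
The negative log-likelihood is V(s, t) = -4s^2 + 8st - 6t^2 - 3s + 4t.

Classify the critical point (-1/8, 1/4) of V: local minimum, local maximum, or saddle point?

The Hessian of V is constant: H = [[-8, 8], [8, -12]].
det(H) = (-8)·(-12) − 8² = 32.
det(H) > 0 and tr(H) = -20 < 0, so H is negative definite and the point is a local maximum.

local maximum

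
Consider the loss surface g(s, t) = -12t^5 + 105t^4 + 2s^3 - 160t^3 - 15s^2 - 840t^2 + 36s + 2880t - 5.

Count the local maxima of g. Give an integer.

2

g separates as a function of s plus a function of t, so ∇g=0 decouples.
∂g/∂s = 6(s - 3)(s - 2) = 0 at s ∈ {2, 3}; ∂g/∂t = -60(t - 4)(t - 3)(t - 2)(t + 2) = 0 at t ∈ {-2, 2, 3, 4}.
The Hessian is diagonal: diag(g_ss, g_tt). Second derivatives: g_ss(2)=-6, g_ss(3)=6; g_tt(-2)=7200, g_tt(2)=-480, g_tt(3)=300, g_tt(4)=-720.
Local maxima occur where both diagonal entries negative: (2, 2), (2, 4). Count: 2.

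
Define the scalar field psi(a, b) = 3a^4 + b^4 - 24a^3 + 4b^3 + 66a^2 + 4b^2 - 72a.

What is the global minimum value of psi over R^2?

psi(a,b) separates as P(a) + Q(b), so its minimum is min P + min Q.
P'(a) = 12(a - 3)(a - 2)(a - 1) vanishes at a ∈ {1, 2, 3}; Q'(b) = 4b(b + 1)(b + 2) vanishes at b ∈ {-2, -1, 0}.
Local minima of P (where P''>0): P(1)=-27, P(3)=-27. Local minima of Q: Q(-2)=0, Q(0)=0.
So the global minimum of psi is P(1) + Q(-2) = -27 + 0 = -27, attained at (1, -2).

-27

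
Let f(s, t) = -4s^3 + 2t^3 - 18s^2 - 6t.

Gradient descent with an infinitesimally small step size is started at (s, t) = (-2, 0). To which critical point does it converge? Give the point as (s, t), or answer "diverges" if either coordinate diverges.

f is separable, so gradient descent decouples: s follows -∂f/∂s, t follows -∂f/∂t.
∂f/∂s = -12s(s + 3); at s=-2 this is 24, so s decreases.
∂f/∂t = 6(t - 1)(t + 1); at t=0 this is -6, so t increases.
s converges to its nearest critical value -3 (a local min of the s-part); t converges to 1. The iterate converges to (-3, 1).

(-3, 1)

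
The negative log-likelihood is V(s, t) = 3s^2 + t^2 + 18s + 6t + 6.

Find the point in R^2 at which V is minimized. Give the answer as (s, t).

(-3, -3)

V(s,t) separates as P(s) + Q(t) + 6, so its minimum is min P + min Q + 6.
P'(s) = 6s + 18 vanishes at s ∈ {-3}; Q'(t) = 2(t + 3) vanishes at t ∈ {-3}.
Local minima of P (where P''>0): P(-3)=-27. Local minima of Q: Q(-3)=-9.
So the global minimum of V is P(-3) + Q(-3) + 6 = -27 − 9 + 6 = -30, attained at (-3, -3).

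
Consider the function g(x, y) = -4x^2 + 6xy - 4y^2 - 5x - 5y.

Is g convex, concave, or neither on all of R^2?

concave

g is quadratic, so its Hessian is the constant matrix H = [[-8, 6], [6, -8]].
det(H) = 28, tr(H) = -16.
det(H) > 0 and tr(H) < 0, so H is negative definite everywhere: concave.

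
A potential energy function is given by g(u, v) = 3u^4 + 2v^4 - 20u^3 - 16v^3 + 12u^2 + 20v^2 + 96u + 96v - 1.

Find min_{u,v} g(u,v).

-120

g(u,v) separates as P(u) + Q(v) − 1, so its minimum is min P + min Q − 1.
P'(u) = 12(u - 4)(u - 2)(u + 1) vanishes at u ∈ {-1, 2, 4}; Q'(v) = 8(v - 4)(v - 3)(v + 1) vanishes at v ∈ {-1, 3, 4}.
Local minima of P (where P''>0): P(-1)=-61, P(4)=64. Local minima of Q: Q(-1)=-58, Q(4)=192.
So the global minimum of g is P(-1) + Q(-1) − 1 = -61 − 58 − 1 = -120, attained at (-1, -1).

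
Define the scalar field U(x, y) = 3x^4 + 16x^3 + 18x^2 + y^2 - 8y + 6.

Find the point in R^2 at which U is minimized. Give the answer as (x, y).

U(x,y) separates as P(x) + Q(y) + 6, so its minimum is min P + min Q + 6.
P'(x) = 12x(x + 1)(x + 3) vanishes at x ∈ {-3, -1, 0}; Q'(y) = 2y - 8 vanishes at y ∈ {4}.
Local minima of P (where P''>0): P(-3)=-27, P(0)=0. Local minima of Q: Q(4)=-16.
So the global minimum of U is P(-3) + Q(4) + 6 = -27 − 16 + 6 = -37, attained at (-3, 4).

(-3, 4)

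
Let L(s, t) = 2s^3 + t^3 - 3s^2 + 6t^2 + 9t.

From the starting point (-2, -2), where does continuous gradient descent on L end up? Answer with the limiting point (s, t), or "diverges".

diverges

L is separable, so gradient descent decouples: s follows -∂L/∂s, t follows -∂L/∂t.
∂L/∂s = 6s(s - 1); at s=-2 this is 36, so s decreases.
∂L/∂t = 3(t + 1)(t + 3); at t=-2 this is -3, so t increases.
The s-coordinate has no critical point in that direction and runs off to infinity.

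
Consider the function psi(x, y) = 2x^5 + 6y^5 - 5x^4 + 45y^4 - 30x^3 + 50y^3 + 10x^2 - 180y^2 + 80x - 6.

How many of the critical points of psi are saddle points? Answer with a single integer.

psi separates as a function of x plus a function of y, so ∇psi=0 decouples.
∂psi/∂x = 10(x - 4)(x - 1)(x + 1)(x + 2) = 0 at x ∈ {-2, -1, 1, 4}; ∂psi/∂y = 30y(y - 1)(y + 3)(y + 4) = 0 at y ∈ {-4, -3, 0, 1}.
The Hessian is diagonal: diag(psi_xx, psi_yy). Second derivatives: psi_xx(-2)=-180, psi_xx(-1)=100, psi_xx(1)=-180, psi_xx(4)=900; psi_yy(-4)=-600, psi_yy(-3)=360, psi_yy(0)=-360, psi_yy(1)=600.
Saddle points occur where the two diagonal entries have opposite signs: (-2, -3), (-2, 1), (-1, -4), (-1, 0), (1, -3), (1, 1), (4, -4), (4, 0). Count: 8.

8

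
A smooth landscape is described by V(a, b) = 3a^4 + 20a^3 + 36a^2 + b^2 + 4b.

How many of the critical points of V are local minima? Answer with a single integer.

2

V separates as a function of a plus a function of b, so ∇V=0 decouples.
∂V/∂a = 12a(a + 2)(a + 3) = 0 at a ∈ {-3, -2, 0}; ∂V/∂b = 2(b + 2) = 0 at b ∈ {-2}.
The Hessian is diagonal: diag(V_aa, V_bb). Second derivatives: V_aa(-3)=36, V_aa(-2)=-24, V_aa(0)=72; V_bb(-2)=2.
Local minima occur where both diagonal entries positive: (-3, -2), (0, -2). Count: 2.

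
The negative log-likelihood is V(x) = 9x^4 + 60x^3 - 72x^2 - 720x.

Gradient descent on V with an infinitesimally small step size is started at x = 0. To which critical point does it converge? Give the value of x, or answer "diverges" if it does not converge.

2

V'(x) = 36(x - 2)(x + 2)(x + 5), so V'(0) = -720.
Gradient descent moves in the -V' direction, i.e. x is increasing.
The nearest critical point in that direction is x = 2, where V'' = 1008 > 0 (a local minimum). The iterate converges there.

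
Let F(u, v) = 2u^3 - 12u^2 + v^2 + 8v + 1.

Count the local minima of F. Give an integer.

1

F separates as a function of u plus a function of v, so ∇F=0 decouples.
∂F/∂u = 6u(u - 4) = 0 at u ∈ {0, 4}; ∂F/∂v = 2(v + 4) = 0 at v ∈ {-4}.
The Hessian is diagonal: diag(F_uu, F_vv). Second derivatives: F_uu(0)=-24, F_uu(4)=24; F_vv(-4)=2.
Local minima occur where both diagonal entries positive: (4, -4). Count: 1.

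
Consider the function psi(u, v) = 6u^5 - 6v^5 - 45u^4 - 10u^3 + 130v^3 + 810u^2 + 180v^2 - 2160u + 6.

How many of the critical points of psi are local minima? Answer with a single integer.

4

psi separates as a function of u plus a function of v, so ∇psi=0 decouples.
∂psi/∂u = 30(u - 4)(u - 3)(u - 2)(u + 3) = 0 at u ∈ {-3, 2, 3, 4}; ∂psi/∂v = -30v(v - 4)(v + 1)(v + 3) = 0 at v ∈ {-3, -1, 0, 4}.
The Hessian is diagonal: diag(psi_uu, psi_vv). Second derivatives: psi_uu(-3)=-6300, psi_uu(2)=300, psi_uu(3)=-180, psi_uu(4)=420; psi_vv(-3)=1260, psi_vv(-1)=-300, psi_vv(0)=360, psi_vv(4)=-4200.
Local minima occur where both diagonal entries positive: (2, -3), (2, 0), (4, -3), (4, 0). Count: 4.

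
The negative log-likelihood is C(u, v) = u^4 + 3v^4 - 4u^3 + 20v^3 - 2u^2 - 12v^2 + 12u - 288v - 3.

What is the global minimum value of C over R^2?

-428

C(u,v) separates as P(u) + Q(v) − 3, so its minimum is min P + min Q − 3.
P'(u) = 4(u - 3)(u - 1)(u + 1) vanishes at u ∈ {-1, 1, 3}; Q'(v) = 12(v - 2)(v + 3)(v + 4) vanishes at v ∈ {-4, -3, 2}.
Local minima of P (where P''>0): P(-1)=-9, P(3)=-9. Local minima of Q: Q(-4)=448, Q(2)=-416.
So the global minimum of C is P(-1) + Q(2) − 3 = -9 − 416 − 3 = -428, attained at (-1, 2).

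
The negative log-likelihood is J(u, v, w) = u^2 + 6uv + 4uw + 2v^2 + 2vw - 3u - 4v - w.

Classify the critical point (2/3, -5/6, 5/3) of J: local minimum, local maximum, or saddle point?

The Hessian is constant: H = [[2, 6, 4], [6, 4, 2], [4, 2, 0]].
Leading principal minors: Δ₁ = 2, Δ₂ = -28, Δ₃ = 24.
The minors fit neither the all-positive nor the alternating-sign pattern, so H is indefinite: a saddle point.

saddle point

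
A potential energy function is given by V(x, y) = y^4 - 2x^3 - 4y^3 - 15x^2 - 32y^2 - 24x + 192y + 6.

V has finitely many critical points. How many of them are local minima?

2

V separates as a function of x plus a function of y, so ∇V=0 decouples.
∂V/∂x = -6(x + 1)(x + 4) = 0 at x ∈ {-4, -1}; ∂V/∂y = 4(y - 4)(y - 3)(y + 4) = 0 at y ∈ {-4, 3, 4}.
The Hessian is diagonal: diag(V_xx, V_yy). Second derivatives: V_xx(-4)=18, V_xx(-1)=-18; V_yy(-4)=224, V_yy(3)=-28, V_yy(4)=32.
Local minima occur where both diagonal entries positive: (-4, -4), (-4, 4). Count: 2.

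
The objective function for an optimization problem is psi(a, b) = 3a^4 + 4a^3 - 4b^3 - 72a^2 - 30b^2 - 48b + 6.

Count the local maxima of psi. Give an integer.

psi separates as a function of a plus a function of b, so ∇psi=0 decouples.
∂psi/∂a = 12a(a - 3)(a + 4) = 0 at a ∈ {-4, 0, 3}; ∂psi/∂b = -12(b + 1)(b + 4) = 0 at b ∈ {-4, -1}.
The Hessian is diagonal: diag(psi_aa, psi_bb). Second derivatives: psi_aa(-4)=336, psi_aa(0)=-144, psi_aa(3)=252; psi_bb(-4)=36, psi_bb(-1)=-36.
Local maxima occur where both diagonal entries negative: (0, -1). Count: 1.

1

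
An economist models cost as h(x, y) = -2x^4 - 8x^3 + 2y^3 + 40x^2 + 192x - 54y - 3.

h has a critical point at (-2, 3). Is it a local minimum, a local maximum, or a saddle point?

local minimum

The mixed partial ∂²h/∂x∂y is 0, so the Hessian at any point is diag(h_xx, h_yy) = diag(8(-3x^2 - 6x + 10), 12y).
At (-2, 3): H = diag(80, 36).
Both eigenvalues are positive, so H is positive definite: a local minimum.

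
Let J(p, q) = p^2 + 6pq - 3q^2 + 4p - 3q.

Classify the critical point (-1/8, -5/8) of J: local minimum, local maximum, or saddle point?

The Hessian of J is constant: H = [[2, 6], [6, -6]].
det(H) = 2·(-6) − 6² = -48.
Since det(H) < 0, H is indefinite and the critical point is a saddle point.

saddle point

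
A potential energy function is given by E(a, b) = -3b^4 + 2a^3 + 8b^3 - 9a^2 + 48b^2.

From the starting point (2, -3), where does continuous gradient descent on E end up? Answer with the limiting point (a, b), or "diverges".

diverges

E is separable, so gradient descent decouples: a follows -∂E/∂a, b follows -∂E/∂b.
∂E/∂a = 6a(a - 3); at a=2 this is -12, so a increases.
∂E/∂b = -12b(b - 4)(b + 2); at b=-3 this is 252, so b decreases.
The b-coordinate has no critical point in that direction and runs off to infinity.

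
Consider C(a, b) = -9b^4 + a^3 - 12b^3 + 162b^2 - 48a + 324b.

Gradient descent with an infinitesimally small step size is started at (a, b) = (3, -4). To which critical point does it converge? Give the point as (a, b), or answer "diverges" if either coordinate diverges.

diverges

C is separable, so gradient descent decouples: a follows -∂C/∂a, b follows -∂C/∂b.
∂C/∂a = 3(a - 4)(a + 4); at a=3 this is -21, so a increases.
∂C/∂b = -36(b - 3)(b + 1)(b + 3); at b=-4 this is 756, so b decreases.
The b-coordinate has no critical point in that direction and runs off to infinity.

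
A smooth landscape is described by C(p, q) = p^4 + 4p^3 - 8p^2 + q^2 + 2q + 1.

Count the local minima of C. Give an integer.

2

C separates as a function of p plus a function of q, so ∇C=0 decouples.
∂C/∂p = 4p(p - 1)(p + 4) = 0 at p ∈ {-4, 0, 1}; ∂C/∂q = 2(q + 1) = 0 at q ∈ {-1}.
The Hessian is diagonal: diag(C_pp, C_qq). Second derivatives: C_pp(-4)=80, C_pp(0)=-16, C_pp(1)=20; C_qq(-1)=2.
Local minima occur where both diagonal entries positive: (-4, -1), (1, -1). Count: 2.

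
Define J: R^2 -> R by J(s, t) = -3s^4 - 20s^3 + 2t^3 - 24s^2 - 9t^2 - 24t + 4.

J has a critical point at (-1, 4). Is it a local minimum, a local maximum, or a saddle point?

The mixed partial ∂²J/∂s∂t is 0, so the Hessian at any point is diag(J_ss, J_tt) = diag(-12(3s^2 + 10s + 4), 6(2t - 3)).
At (-1, 4): H = diag(36, 30).
Both eigenvalues are positive, so H is positive definite: a local minimum.

local minimum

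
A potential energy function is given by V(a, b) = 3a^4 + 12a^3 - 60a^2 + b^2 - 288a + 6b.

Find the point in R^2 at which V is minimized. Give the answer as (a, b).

(3, -3)

V(a,b) separates as P(a) + Q(b), so its minimum is min P + min Q.
P'(a) = 12(a - 3)(a + 2)(a + 4) vanishes at a ∈ {-4, -2, 3}; Q'(b) = 2b + 6 vanishes at b ∈ {-3}.
Local minima of P (where P''>0): P(-4)=192, P(3)=-837. Local minima of Q: Q(-3)=-9.
So the global minimum of V is P(3) + Q(-3) = -837 − 9 = -846, attained at (3, -3).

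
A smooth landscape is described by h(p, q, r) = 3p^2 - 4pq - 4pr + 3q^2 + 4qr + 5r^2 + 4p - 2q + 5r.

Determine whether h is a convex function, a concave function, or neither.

h is quadratic, so its Hessian is the constant matrix H = [[6, -4, -4], [-4, 6, 4], [-4, 4, 10]].
Leading principal minors: 6, 20, 136.
All positive ⇒ H ≻ 0 ⇒ convex.

convex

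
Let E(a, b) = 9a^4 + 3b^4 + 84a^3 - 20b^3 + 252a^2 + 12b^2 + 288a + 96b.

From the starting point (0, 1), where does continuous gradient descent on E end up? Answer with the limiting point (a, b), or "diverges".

E is separable, so gradient descent decouples: a follows -∂E/∂a, b follows -∂E/∂b.
∂E/∂a = 36(a + 1)(a + 2)(a + 4); at a=0 this is 288, so a decreases.
∂E/∂b = 12(b - 4)(b - 2)(b + 1); at b=1 this is 72, so b decreases.
a converges to its nearest critical value -1 (a local min of the a-part); b converges to -1. The iterate converges to (-1, -1).

(-1, -1)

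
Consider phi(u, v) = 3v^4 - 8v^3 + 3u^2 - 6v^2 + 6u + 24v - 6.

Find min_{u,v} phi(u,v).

phi(u,v) separates as P(u) + Q(v) − 6, so its minimum is min P + min Q − 6.
P'(u) = 6u + 6 vanishes at u ∈ {-1}; Q'(v) = 12(v - 2)(v - 1)(v + 1) vanishes at v ∈ {-1, 1, 2}.
Local minima of P (where P''>0): P(-1)=-3. Local minima of Q: Q(-1)=-19, Q(2)=8.
So the global minimum of phi is P(-1) + Q(-1) − 6 = -3 − 19 − 6 = -28, attained at (-1, -1).

-28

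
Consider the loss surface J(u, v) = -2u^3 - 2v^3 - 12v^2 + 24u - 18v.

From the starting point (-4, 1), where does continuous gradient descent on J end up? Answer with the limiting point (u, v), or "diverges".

J is separable, so gradient descent decouples: u follows -∂J/∂u, v follows -∂J/∂v.
∂J/∂u = -6(u - 2)(u + 2); at u=-4 this is -72, so u increases.
∂J/∂v = -6(v + 1)(v + 3); at v=1 this is -48, so v increases.
The v-coordinate has no critical point in that direction and runs off to infinity.

diverges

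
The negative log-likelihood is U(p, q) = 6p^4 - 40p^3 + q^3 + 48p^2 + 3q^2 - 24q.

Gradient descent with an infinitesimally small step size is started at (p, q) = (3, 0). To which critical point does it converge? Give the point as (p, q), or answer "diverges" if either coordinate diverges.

U is separable, so gradient descent decouples: p follows -∂U/∂p, q follows -∂U/∂q.
∂U/∂p = 24p(p - 4)(p - 1); at p=3 this is -144, so p increases.
∂U/∂q = 3(q - 2)(q + 4); at q=0 this is -24, so q increases.
p converges to its nearest critical value 4 (a local min of the p-part); q converges to 2. The iterate converges to (4, 2).

(4, 2)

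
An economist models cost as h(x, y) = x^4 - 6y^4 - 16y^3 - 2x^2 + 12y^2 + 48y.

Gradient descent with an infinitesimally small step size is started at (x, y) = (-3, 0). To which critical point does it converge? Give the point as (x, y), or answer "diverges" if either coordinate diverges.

h is separable, so gradient descent decouples: x follows -∂h/∂x, y follows -∂h/∂y.
∂h/∂x = 4x(x - 1)(x + 1); at x=-3 this is -96, so x increases.
∂h/∂y = -24(y - 1)(y + 1)(y + 2); at y=0 this is 48, so y decreases.
x converges to its nearest critical value -1 (a local min of the x-part); y converges to -1. The iterate converges to (-1, -1).

(-1, -1)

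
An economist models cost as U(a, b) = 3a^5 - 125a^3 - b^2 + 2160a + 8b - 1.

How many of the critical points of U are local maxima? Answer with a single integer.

2

U separates as a function of a plus a function of b, so ∇U=0 decouples.
∂U/∂a = 15(a - 4)(a - 3)(a + 3)(a + 4) = 0 at a ∈ {-4, -3, 3, 4}; ∂U/∂b = -2(b - 4) = 0 at b ∈ {4}.
The Hessian is diagonal: diag(U_aa, U_bb). Second derivatives: U_aa(-4)=-840, U_aa(-3)=630, U_aa(3)=-630, U_aa(4)=840; U_bb(4)=-2.
Local maxima occur where both diagonal entries negative: (-4, 4), (3, 4). Count: 2.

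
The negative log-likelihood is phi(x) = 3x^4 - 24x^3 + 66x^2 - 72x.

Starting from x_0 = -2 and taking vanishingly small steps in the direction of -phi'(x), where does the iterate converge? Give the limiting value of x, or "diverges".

phi'(x) = 12(x - 3)(x - 2)(x - 1), so phi'(-2) = -720.
Gradient descent moves in the -phi' direction, i.e. x is increasing.
The nearest critical point in that direction is x = 1, where phi'' = 24 > 0 (a local minimum). The iterate converges there.

1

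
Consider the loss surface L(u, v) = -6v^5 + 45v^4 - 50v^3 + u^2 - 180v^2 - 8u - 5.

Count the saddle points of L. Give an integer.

L separates as a function of u plus a function of v, so ∇L=0 decouples.
∂L/∂u = 2(u - 4) = 0 at u ∈ {4}; ∂L/∂v = -30v(v - 4)(v - 3)(v + 1) = 0 at v ∈ {-1, 0, 3, 4}.
The Hessian is diagonal: diag(L_uu, L_vv). Second derivatives: L_uu(4)=2; L_vv(-1)=600, L_vv(0)=-360, L_vv(3)=360, L_vv(4)=-600.
Saddle points occur where the two diagonal entries have opposite signs: (4, 0), (4, 4). Count: 2.

2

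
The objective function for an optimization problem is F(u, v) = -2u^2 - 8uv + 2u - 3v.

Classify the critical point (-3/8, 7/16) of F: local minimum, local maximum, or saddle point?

saddle point

The Hessian of F is constant: H = [[-4, -8], [-8, 0]].
det(H) = (-4)·0 − (-8)² = -64.
Since det(H) < 0, H is indefinite and the critical point is a saddle point.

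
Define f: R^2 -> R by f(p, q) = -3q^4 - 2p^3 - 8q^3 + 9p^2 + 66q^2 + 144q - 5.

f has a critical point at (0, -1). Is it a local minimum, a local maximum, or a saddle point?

local minimum

The mixed partial ∂²f/∂p∂q is 0, so the Hessian at any point is diag(f_pp, f_qq) = diag(6(-2p + 3), 12(-3q^2 - 4q + 11)).
At (0, -1): H = diag(18, 144).
Both eigenvalues are positive, so H is positive definite: a local minimum.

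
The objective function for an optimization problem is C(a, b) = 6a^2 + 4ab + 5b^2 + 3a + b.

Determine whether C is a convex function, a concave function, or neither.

C is quadratic, so its Hessian is the constant matrix H = [[12, 4], [4, 10]].
det(H) = 104, tr(H) = 22.
det(H) > 0 and tr(H) > 0, so H is positive definite everywhere: convex.

convex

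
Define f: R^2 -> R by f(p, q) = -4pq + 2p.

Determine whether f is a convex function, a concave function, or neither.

f is quadratic, so its Hessian is the constant matrix H = [[0, -4], [-4, 0]].
det(H) = -16, tr(H) = 0.
det(H) < 0, so H is indefinite: neither convex nor concave.

neither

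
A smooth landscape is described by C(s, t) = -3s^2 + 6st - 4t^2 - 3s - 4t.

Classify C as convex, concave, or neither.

concave

C is quadratic, so its Hessian is the constant matrix H = [[-6, 6], [6, -8]].
det(H) = 12, tr(H) = -14.
det(H) > 0 and tr(H) < 0, so H is negative definite everywhere: concave.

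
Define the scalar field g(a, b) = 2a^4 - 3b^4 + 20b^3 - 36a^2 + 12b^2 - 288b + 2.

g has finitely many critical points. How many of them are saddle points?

5

g separates as a function of a plus a function of b, so ∇g=0 decouples.
∂g/∂a = 8a(a - 3)(a + 3) = 0 at a ∈ {-3, 0, 3}; ∂g/∂b = -12(b - 4)(b - 3)(b + 2) = 0 at b ∈ {-2, 3, 4}.
The Hessian is diagonal: diag(g_aa, g_bb). Second derivatives: g_aa(-3)=144, g_aa(0)=-72, g_aa(3)=144; g_bb(-2)=-360, g_bb(3)=60, g_bb(4)=-72.
Saddle points occur where the two diagonal entries have opposite signs: (-3, -2), (-3, 4), (0, 3), (3, -2), (3, 4). Count: 5.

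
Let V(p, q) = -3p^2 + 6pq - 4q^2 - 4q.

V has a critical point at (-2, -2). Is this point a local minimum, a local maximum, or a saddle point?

local maximum

The Hessian of V is constant: H = [[-6, 6], [6, -8]].
det(H) = (-6)·(-8) − 6² = 12.
det(H) > 0 and tr(H) = -14 < 0, so H is negative definite and the point is a local maximum.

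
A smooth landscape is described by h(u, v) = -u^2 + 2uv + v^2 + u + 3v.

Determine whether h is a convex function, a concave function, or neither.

neither

h is quadratic, so its Hessian is the constant matrix H = [[-2, 2], [2, 2]].
det(H) = -8, tr(H) = 0.
det(H) < 0, so H is indefinite: neither convex nor concave.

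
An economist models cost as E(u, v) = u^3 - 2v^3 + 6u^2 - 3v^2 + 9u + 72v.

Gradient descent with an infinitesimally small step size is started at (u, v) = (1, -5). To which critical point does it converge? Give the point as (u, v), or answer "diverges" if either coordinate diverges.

E is separable, so gradient descent decouples: u follows -∂E/∂u, v follows -∂E/∂v.
∂E/∂u = 3(u + 1)(u + 3); at u=1 this is 24, so u decreases.
∂E/∂v = -6(v - 3)(v + 4); at v=-5 this is -48, so v increases.
u converges to its nearest critical value -1 (a local min of the u-part); v converges to -4. The iterate converges to (-1, -4).

(-1, -4)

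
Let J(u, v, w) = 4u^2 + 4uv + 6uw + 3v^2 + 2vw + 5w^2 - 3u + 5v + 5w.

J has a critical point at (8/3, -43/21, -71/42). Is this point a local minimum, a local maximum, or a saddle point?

local minimum

The Hessian is constant: H = [[8, 4, 6], [4, 6, 2], [6, 2, 10]].
Leading principal minors: Δ₁ = 8, Δ₂ = 32, Δ₃ = 168.
All leading minors are positive, so H is positive definite: a local minimum.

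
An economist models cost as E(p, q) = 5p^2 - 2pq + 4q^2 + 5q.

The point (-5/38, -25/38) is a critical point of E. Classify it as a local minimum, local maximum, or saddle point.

local minimum

The Hessian of E is constant: H = [[10, -2], [-2, 8]].
det(H) = 10·8 − (-2)² = 76.
det(H) > 0 and tr(H) = 18 > 0, so H is positive definite and the point is a local minimum.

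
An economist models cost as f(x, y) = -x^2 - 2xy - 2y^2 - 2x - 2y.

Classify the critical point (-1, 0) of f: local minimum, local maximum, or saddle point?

The Hessian of f is constant: H = [[-2, -2], [-2, -4]].
det(H) = (-2)·(-4) − (-2)² = 4.
det(H) > 0 and tr(H) = -6 < 0, so H is negative definite and the point is a local maximum.

local maximum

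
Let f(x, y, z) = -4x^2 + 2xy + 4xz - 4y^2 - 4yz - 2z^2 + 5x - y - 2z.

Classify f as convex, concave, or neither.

f is quadratic, so its Hessian is the constant matrix H = [[-8, 2, 4], [2, -8, -4], [4, -4, -4]].
Leading principal minors: -8, 60, -48.
Signs alternate −, +, − ⇒ H ≺ 0 ⇒ concave.

concave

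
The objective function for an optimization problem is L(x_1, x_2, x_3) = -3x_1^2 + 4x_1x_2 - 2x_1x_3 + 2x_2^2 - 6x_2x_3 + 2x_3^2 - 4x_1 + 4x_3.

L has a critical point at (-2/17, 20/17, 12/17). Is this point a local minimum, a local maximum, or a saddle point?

saddle point

The Hessian is constant: H = [[-6, 4, -2], [4, 4, -6], [-2, -6, 4]].
Leading principal minors: Δ₁ = -6, Δ₂ = -40, Δ₃ = 136.
The minors fit neither the all-positive nor the alternating-sign pattern, so H is indefinite: a saddle point.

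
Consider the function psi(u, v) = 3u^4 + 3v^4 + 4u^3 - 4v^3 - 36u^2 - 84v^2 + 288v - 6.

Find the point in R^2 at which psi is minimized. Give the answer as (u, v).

psi(u,v) separates as P(u) + Q(v) − 6, so its minimum is min P + min Q − 6.
P'(u) = 12u(u - 2)(u + 3) vanishes at u ∈ {-3, 0, 2}; Q'(v) = 12(v - 3)(v - 2)(v + 4) vanishes at v ∈ {-4, 2, 3}.
Local minima of P (where P''>0): P(-3)=-189, P(2)=-64. Local minima of Q: Q(-4)=-1472, Q(3)=243.
So the global minimum of psi is P(-3) + Q(-4) − 6 = -189 − 1472 − 6 = -1667, attained at (-3, -4).

(-3, -4)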